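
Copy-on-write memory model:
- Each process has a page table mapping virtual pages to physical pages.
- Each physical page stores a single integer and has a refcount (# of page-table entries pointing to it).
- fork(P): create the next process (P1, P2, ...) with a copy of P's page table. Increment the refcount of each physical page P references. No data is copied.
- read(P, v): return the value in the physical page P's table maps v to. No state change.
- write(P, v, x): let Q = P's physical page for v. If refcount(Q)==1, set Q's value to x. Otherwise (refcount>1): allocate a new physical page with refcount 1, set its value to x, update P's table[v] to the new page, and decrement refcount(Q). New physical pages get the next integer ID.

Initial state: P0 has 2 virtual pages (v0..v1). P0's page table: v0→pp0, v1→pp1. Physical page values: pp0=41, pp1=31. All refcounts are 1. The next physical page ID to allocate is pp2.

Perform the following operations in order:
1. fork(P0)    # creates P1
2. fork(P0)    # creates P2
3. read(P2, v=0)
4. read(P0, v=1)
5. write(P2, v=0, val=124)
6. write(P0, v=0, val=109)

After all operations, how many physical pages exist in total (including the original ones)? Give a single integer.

Op 1: fork(P0) -> P1. 2 ppages; refcounts: pp0:2 pp1:2
Op 2: fork(P0) -> P2. 2 ppages; refcounts: pp0:3 pp1:3
Op 3: read(P2, v0) -> 41. No state change.
Op 4: read(P0, v1) -> 31. No state change.
Op 5: write(P2, v0, 124). refcount(pp0)=3>1 -> COPY to pp2. 3 ppages; refcounts: pp0:2 pp1:3 pp2:1
Op 6: write(P0, v0, 109). refcount(pp0)=2>1 -> COPY to pp3. 4 ppages; refcounts: pp0:1 pp1:3 pp2:1 pp3:1

Answer: 4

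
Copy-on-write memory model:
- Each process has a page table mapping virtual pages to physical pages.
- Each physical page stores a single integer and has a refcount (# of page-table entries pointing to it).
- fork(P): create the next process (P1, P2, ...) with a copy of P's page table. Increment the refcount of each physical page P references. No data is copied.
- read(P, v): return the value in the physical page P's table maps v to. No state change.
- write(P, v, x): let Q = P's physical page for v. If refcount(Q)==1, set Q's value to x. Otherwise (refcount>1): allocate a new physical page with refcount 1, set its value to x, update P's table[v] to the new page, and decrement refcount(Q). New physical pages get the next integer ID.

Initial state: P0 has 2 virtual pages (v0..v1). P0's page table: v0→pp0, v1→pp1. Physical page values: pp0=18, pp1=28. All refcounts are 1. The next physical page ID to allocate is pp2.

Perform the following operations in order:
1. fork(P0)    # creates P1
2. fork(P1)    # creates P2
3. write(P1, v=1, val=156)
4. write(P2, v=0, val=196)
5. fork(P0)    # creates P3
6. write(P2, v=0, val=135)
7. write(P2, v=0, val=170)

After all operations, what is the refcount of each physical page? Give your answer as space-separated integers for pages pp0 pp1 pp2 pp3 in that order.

Op 1: fork(P0) -> P1. 2 ppages; refcounts: pp0:2 pp1:2
Op 2: fork(P1) -> P2. 2 ppages; refcounts: pp0:3 pp1:3
Op 3: write(P1, v1, 156). refcount(pp1)=3>1 -> COPY to pp2. 3 ppages; refcounts: pp0:3 pp1:2 pp2:1
Op 4: write(P2, v0, 196). refcount(pp0)=3>1 -> COPY to pp3. 4 ppages; refcounts: pp0:2 pp1:2 pp2:1 pp3:1
Op 5: fork(P0) -> P3. 4 ppages; refcounts: pp0:3 pp1:3 pp2:1 pp3:1
Op 6: write(P2, v0, 135). refcount(pp3)=1 -> write in place. 4 ppages; refcounts: pp0:3 pp1:3 pp2:1 pp3:1
Op 7: write(P2, v0, 170). refcount(pp3)=1 -> write in place. 4 ppages; refcounts: pp0:3 pp1:3 pp2:1 pp3:1

Answer: 3 3 1 1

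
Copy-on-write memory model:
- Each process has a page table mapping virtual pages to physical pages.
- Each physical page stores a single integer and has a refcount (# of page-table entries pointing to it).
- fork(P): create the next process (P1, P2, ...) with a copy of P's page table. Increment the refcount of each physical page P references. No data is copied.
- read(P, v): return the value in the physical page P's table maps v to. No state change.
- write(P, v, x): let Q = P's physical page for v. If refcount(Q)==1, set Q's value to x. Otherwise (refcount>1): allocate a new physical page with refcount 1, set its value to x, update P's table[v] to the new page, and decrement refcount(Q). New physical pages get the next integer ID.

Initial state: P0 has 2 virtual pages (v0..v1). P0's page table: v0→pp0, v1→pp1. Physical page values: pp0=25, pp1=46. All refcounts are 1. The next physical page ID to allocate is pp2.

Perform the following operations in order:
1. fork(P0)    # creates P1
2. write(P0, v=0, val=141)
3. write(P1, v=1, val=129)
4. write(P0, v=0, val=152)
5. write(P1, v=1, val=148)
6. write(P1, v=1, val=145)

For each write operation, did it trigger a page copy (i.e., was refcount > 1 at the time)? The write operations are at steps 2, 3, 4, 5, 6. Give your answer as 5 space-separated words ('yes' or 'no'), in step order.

Op 1: fork(P0) -> P1. 2 ppages; refcounts: pp0:2 pp1:2
Op 2: write(P0, v0, 141). refcount(pp0)=2>1 -> COPY to pp2. 3 ppages; refcounts: pp0:1 pp1:2 pp2:1
Op 3: write(P1, v1, 129). refcount(pp1)=2>1 -> COPY to pp3. 4 ppages; refcounts: pp0:1 pp1:1 pp2:1 pp3:1
Op 4: write(P0, v0, 152). refcount(pp2)=1 -> write in place. 4 ppages; refcounts: pp0:1 pp1:1 pp2:1 pp3:1
Op 5: write(P1, v1, 148). refcount(pp3)=1 -> write in place. 4 ppages; refcounts: pp0:1 pp1:1 pp2:1 pp3:1
Op 6: write(P1, v1, 145). refcount(pp3)=1 -> write in place. 4 ppages; refcounts: pp0:1 pp1:1 pp2:1 pp3:1

yes yes no no no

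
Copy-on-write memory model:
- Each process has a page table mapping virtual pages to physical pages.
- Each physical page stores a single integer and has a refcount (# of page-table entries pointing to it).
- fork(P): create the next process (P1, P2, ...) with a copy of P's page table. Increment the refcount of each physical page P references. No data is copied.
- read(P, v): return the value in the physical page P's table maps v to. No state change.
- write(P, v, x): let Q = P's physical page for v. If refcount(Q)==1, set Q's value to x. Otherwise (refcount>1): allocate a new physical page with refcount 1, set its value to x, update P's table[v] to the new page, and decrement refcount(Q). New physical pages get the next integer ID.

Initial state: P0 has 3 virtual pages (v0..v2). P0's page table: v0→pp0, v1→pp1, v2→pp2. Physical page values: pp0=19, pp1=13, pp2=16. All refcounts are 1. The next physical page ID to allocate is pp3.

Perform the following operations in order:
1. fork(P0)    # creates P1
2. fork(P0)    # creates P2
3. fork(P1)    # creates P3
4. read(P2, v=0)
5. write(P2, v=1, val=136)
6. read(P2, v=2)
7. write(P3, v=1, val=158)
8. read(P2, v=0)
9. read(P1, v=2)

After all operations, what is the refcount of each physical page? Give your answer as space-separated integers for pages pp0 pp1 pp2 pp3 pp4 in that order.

Op 1: fork(P0) -> P1. 3 ppages; refcounts: pp0:2 pp1:2 pp2:2
Op 2: fork(P0) -> P2. 3 ppages; refcounts: pp0:3 pp1:3 pp2:3
Op 3: fork(P1) -> P3. 3 ppages; refcounts: pp0:4 pp1:4 pp2:4
Op 4: read(P2, v0) -> 19. No state change.
Op 5: write(P2, v1, 136). refcount(pp1)=4>1 -> COPY to pp3. 4 ppages; refcounts: pp0:4 pp1:3 pp2:4 pp3:1
Op 6: read(P2, v2) -> 16. No state change.
Op 7: write(P3, v1, 158). refcount(pp1)=3>1 -> COPY to pp4. 5 ppages; refcounts: pp0:4 pp1:2 pp2:4 pp3:1 pp4:1
Op 8: read(P2, v0) -> 19. No state change.
Op 9: read(P1, v2) -> 16. No state change.

Answer: 4 2 4 1 1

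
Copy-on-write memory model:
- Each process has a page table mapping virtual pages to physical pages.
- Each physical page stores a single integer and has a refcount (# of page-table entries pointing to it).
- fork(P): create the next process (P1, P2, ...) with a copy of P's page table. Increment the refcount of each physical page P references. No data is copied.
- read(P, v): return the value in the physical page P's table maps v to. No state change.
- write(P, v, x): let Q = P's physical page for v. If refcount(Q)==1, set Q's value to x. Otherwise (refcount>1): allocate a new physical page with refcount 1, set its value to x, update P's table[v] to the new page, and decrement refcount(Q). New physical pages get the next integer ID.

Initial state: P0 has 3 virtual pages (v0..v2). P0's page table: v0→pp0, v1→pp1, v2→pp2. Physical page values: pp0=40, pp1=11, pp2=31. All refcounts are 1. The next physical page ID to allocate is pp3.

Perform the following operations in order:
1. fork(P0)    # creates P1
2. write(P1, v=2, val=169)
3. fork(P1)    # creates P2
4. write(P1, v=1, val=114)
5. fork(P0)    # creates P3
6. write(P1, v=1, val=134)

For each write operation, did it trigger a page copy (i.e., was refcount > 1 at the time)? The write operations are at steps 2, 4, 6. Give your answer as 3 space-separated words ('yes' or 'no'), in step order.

Op 1: fork(P0) -> P1. 3 ppages; refcounts: pp0:2 pp1:2 pp2:2
Op 2: write(P1, v2, 169). refcount(pp2)=2>1 -> COPY to pp3. 4 ppages; refcounts: pp0:2 pp1:2 pp2:1 pp3:1
Op 3: fork(P1) -> P2. 4 ppages; refcounts: pp0:3 pp1:3 pp2:1 pp3:2
Op 4: write(P1, v1, 114). refcount(pp1)=3>1 -> COPY to pp4. 5 ppages; refcounts: pp0:3 pp1:2 pp2:1 pp3:2 pp4:1
Op 5: fork(P0) -> P3. 5 ppages; refcounts: pp0:4 pp1:3 pp2:2 pp3:2 pp4:1
Op 6: write(P1, v1, 134). refcount(pp4)=1 -> write in place. 5 ppages; refcounts: pp0:4 pp1:3 pp2:2 pp3:2 pp4:1

yes yes no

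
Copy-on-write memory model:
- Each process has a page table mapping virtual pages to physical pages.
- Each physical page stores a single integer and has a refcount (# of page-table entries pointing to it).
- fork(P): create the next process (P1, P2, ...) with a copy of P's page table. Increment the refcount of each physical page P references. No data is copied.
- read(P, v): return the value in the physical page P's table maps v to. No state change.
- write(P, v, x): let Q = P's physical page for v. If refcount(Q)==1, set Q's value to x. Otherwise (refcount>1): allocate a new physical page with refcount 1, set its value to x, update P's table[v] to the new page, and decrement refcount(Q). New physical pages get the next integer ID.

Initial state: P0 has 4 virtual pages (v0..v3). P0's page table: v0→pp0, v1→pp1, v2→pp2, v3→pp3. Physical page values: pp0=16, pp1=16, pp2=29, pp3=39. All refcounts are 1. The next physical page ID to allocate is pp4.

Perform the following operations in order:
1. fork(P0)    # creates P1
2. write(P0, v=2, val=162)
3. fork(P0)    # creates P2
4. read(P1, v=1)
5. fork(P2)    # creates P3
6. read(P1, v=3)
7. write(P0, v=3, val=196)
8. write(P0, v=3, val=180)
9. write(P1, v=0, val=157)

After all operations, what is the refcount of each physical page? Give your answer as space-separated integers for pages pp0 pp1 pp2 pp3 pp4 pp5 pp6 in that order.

Answer: 3 4 1 3 3 1 1

Derivation:
Op 1: fork(P0) -> P1. 4 ppages; refcounts: pp0:2 pp1:2 pp2:2 pp3:2
Op 2: write(P0, v2, 162). refcount(pp2)=2>1 -> COPY to pp4. 5 ppages; refcounts: pp0:2 pp1:2 pp2:1 pp3:2 pp4:1
Op 3: fork(P0) -> P2. 5 ppages; refcounts: pp0:3 pp1:3 pp2:1 pp3:3 pp4:2
Op 4: read(P1, v1) -> 16. No state change.
Op 5: fork(P2) -> P3. 5 ppages; refcounts: pp0:4 pp1:4 pp2:1 pp3:4 pp4:3
Op 6: read(P1, v3) -> 39. No state change.
Op 7: write(P0, v3, 196). refcount(pp3)=4>1 -> COPY to pp5. 6 ppages; refcounts: pp0:4 pp1:4 pp2:1 pp3:3 pp4:3 pp5:1
Op 8: write(P0, v3, 180). refcount(pp5)=1 -> write in place. 6 ppages; refcounts: pp0:4 pp1:4 pp2:1 pp3:3 pp4:3 pp5:1
Op 9: write(P1, v0, 157). refcount(pp0)=4>1 -> COPY to pp6. 7 ppages; refcounts: pp0:3 pp1:4 pp2:1 pp3:3 pp4:3 pp5:1 pp6:1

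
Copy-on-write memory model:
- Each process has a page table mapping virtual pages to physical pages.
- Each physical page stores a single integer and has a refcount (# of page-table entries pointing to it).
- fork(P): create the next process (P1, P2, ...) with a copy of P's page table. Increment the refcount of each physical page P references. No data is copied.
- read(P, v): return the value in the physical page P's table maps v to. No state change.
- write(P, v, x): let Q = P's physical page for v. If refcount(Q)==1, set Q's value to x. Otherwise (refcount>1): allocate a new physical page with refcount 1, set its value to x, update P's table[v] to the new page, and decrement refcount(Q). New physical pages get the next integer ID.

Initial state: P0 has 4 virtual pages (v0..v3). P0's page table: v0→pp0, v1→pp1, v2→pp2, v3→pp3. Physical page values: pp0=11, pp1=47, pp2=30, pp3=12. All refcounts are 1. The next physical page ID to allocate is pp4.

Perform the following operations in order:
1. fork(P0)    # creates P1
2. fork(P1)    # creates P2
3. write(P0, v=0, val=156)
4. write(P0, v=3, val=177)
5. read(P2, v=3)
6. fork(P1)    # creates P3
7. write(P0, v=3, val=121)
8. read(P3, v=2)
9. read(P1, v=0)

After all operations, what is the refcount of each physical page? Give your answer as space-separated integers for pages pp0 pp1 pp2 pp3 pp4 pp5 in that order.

Answer: 3 4 4 3 1 1

Derivation:
Op 1: fork(P0) -> P1. 4 ppages; refcounts: pp0:2 pp1:2 pp2:2 pp3:2
Op 2: fork(P1) -> P2. 4 ppages; refcounts: pp0:3 pp1:3 pp2:3 pp3:3
Op 3: write(P0, v0, 156). refcount(pp0)=3>1 -> COPY to pp4. 5 ppages; refcounts: pp0:2 pp1:3 pp2:3 pp3:3 pp4:1
Op 4: write(P0, v3, 177). refcount(pp3)=3>1 -> COPY to pp5. 6 ppages; refcounts: pp0:2 pp1:3 pp2:3 pp3:2 pp4:1 pp5:1
Op 5: read(P2, v3) -> 12. No state change.
Op 6: fork(P1) -> P3. 6 ppages; refcounts: pp0:3 pp1:4 pp2:4 pp3:3 pp4:1 pp5:1
Op 7: write(P0, v3, 121). refcount(pp5)=1 -> write in place. 6 ppages; refcounts: pp0:3 pp1:4 pp2:4 pp3:3 pp4:1 pp5:1
Op 8: read(P3, v2) -> 30. No state change.
Op 9: read(P1, v0) -> 11. No state change.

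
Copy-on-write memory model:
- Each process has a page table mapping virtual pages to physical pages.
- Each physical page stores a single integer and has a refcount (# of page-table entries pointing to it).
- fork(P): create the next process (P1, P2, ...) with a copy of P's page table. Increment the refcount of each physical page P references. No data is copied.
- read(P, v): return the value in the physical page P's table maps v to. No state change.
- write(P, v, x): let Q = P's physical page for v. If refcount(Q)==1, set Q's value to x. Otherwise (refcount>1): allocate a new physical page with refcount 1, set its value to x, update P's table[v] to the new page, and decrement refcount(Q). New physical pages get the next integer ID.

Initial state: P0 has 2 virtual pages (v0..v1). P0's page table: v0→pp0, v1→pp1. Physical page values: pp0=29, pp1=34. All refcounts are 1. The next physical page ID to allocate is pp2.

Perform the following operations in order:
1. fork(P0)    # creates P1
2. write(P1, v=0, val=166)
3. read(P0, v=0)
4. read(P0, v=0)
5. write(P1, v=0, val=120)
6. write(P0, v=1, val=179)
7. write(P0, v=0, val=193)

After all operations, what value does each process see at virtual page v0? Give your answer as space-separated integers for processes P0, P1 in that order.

Op 1: fork(P0) -> P1. 2 ppages; refcounts: pp0:2 pp1:2
Op 2: write(P1, v0, 166). refcount(pp0)=2>1 -> COPY to pp2. 3 ppages; refcounts: pp0:1 pp1:2 pp2:1
Op 3: read(P0, v0) -> 29. No state change.
Op 4: read(P0, v0) -> 29. No state change.
Op 5: write(P1, v0, 120). refcount(pp2)=1 -> write in place. 3 ppages; refcounts: pp0:1 pp1:2 pp2:1
Op 6: write(P0, v1, 179). refcount(pp1)=2>1 -> COPY to pp3. 4 ppages; refcounts: pp0:1 pp1:1 pp2:1 pp3:1
Op 7: write(P0, v0, 193). refcount(pp0)=1 -> write in place. 4 ppages; refcounts: pp0:1 pp1:1 pp2:1 pp3:1
P0: v0 -> pp0 = 193
P1: v0 -> pp2 = 120

Answer: 193 120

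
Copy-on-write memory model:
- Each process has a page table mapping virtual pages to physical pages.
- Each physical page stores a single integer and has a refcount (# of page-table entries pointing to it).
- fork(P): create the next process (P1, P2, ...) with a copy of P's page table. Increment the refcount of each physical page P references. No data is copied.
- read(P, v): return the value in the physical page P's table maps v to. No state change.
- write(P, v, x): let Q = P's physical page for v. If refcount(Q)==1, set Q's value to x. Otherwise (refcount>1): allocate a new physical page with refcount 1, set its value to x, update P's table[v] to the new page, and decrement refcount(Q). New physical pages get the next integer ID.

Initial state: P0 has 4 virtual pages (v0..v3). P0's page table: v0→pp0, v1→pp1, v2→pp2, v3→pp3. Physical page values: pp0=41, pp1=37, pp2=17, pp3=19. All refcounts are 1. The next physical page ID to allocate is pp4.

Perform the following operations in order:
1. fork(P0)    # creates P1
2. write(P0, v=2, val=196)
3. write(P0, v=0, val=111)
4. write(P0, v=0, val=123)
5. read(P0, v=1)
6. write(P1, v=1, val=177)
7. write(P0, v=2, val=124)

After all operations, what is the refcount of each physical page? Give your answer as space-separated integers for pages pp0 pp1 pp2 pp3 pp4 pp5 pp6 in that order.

Answer: 1 1 1 2 1 1 1

Derivation:
Op 1: fork(P0) -> P1. 4 ppages; refcounts: pp0:2 pp1:2 pp2:2 pp3:2
Op 2: write(P0, v2, 196). refcount(pp2)=2>1 -> COPY to pp4. 5 ppages; refcounts: pp0:2 pp1:2 pp2:1 pp3:2 pp4:1
Op 3: write(P0, v0, 111). refcount(pp0)=2>1 -> COPY to pp5. 6 ppages; refcounts: pp0:1 pp1:2 pp2:1 pp3:2 pp4:1 pp5:1
Op 4: write(P0, v0, 123). refcount(pp5)=1 -> write in place. 6 ppages; refcounts: pp0:1 pp1:2 pp2:1 pp3:2 pp4:1 pp5:1
Op 5: read(P0, v1) -> 37. No state change.
Op 6: write(P1, v1, 177). refcount(pp1)=2>1 -> COPY to pp6. 7 ppages; refcounts: pp0:1 pp1:1 pp2:1 pp3:2 pp4:1 pp5:1 pp6:1
Op 7: write(P0, v2, 124). refcount(pp4)=1 -> write in place. 7 ppages; refcounts: pp0:1 pp1:1 pp2:1 pp3:2 pp4:1 pp5:1 pp6:1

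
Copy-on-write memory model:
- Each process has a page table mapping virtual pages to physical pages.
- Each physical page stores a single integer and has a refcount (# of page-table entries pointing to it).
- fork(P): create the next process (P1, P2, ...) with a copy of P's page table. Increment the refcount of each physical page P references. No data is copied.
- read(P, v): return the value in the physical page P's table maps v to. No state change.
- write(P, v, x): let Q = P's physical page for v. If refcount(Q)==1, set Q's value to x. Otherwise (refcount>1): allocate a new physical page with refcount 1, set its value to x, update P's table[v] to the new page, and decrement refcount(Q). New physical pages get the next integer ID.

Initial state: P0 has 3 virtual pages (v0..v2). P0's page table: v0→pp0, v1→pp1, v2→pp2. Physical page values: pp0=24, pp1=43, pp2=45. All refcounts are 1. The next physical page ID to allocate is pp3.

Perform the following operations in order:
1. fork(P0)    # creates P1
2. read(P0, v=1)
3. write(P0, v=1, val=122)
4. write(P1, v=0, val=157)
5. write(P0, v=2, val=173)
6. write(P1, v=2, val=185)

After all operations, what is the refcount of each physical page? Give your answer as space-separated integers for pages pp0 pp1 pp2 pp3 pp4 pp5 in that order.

Answer: 1 1 1 1 1 1

Derivation:
Op 1: fork(P0) -> P1. 3 ppages; refcounts: pp0:2 pp1:2 pp2:2
Op 2: read(P0, v1) -> 43. No state change.
Op 3: write(P0, v1, 122). refcount(pp1)=2>1 -> COPY to pp3. 4 ppages; refcounts: pp0:2 pp1:1 pp2:2 pp3:1
Op 4: write(P1, v0, 157). refcount(pp0)=2>1 -> COPY to pp4. 5 ppages; refcounts: pp0:1 pp1:1 pp2:2 pp3:1 pp4:1
Op 5: write(P0, v2, 173). refcount(pp2)=2>1 -> COPY to pp5. 6 ppages; refcounts: pp0:1 pp1:1 pp2:1 pp3:1 pp4:1 pp5:1
Op 6: write(P1, v2, 185). refcount(pp2)=1 -> write in place. 6 ppages; refcounts: pp0:1 pp1:1 pp2:1 pp3:1 pp4:1 pp5:1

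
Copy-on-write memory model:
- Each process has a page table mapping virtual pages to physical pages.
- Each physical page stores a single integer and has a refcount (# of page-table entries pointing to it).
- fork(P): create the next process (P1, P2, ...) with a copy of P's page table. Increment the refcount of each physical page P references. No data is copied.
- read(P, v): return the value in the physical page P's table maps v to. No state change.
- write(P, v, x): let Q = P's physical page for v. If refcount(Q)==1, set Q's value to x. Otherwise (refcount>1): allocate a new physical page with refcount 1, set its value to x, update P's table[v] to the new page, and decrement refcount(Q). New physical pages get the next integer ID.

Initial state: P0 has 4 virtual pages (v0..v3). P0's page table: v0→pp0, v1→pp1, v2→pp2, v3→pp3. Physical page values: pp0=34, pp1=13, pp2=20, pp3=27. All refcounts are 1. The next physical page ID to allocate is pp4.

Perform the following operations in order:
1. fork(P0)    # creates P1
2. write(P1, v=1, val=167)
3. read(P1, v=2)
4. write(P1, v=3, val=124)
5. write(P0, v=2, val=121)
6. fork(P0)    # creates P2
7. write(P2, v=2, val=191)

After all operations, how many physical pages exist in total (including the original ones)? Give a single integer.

Op 1: fork(P0) -> P1. 4 ppages; refcounts: pp0:2 pp1:2 pp2:2 pp3:2
Op 2: write(P1, v1, 167). refcount(pp1)=2>1 -> COPY to pp4. 5 ppages; refcounts: pp0:2 pp1:1 pp2:2 pp3:2 pp4:1
Op 3: read(P1, v2) -> 20. No state change.
Op 4: write(P1, v3, 124). refcount(pp3)=2>1 -> COPY to pp5. 6 ppages; refcounts: pp0:2 pp1:1 pp2:2 pp3:1 pp4:1 pp5:1
Op 5: write(P0, v2, 121). refcount(pp2)=2>1 -> COPY to pp6. 7 ppages; refcounts: pp0:2 pp1:1 pp2:1 pp3:1 pp4:1 pp5:1 pp6:1
Op 6: fork(P0) -> P2. 7 ppages; refcounts: pp0:3 pp1:2 pp2:1 pp3:2 pp4:1 pp5:1 pp6:2
Op 7: write(P2, v2, 191). refcount(pp6)=2>1 -> COPY to pp7. 8 ppages; refcounts: pp0:3 pp1:2 pp2:1 pp3:2 pp4:1 pp5:1 pp6:1 pp7:1

Answer: 8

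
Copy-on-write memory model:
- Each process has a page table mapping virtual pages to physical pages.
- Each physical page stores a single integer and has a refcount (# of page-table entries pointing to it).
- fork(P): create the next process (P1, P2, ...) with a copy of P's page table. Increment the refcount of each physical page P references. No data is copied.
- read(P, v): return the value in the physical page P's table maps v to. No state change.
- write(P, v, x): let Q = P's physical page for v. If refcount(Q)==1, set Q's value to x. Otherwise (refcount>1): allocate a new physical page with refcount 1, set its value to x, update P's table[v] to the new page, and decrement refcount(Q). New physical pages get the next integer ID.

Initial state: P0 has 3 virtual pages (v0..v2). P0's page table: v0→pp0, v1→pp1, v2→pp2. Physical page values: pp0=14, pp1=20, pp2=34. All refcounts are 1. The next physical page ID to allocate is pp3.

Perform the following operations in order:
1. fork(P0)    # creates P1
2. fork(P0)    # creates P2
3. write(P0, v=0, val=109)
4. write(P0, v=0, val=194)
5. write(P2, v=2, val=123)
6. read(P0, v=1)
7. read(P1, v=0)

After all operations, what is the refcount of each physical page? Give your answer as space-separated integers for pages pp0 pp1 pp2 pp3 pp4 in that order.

Op 1: fork(P0) -> P1. 3 ppages; refcounts: pp0:2 pp1:2 pp2:2
Op 2: fork(P0) -> P2. 3 ppages; refcounts: pp0:3 pp1:3 pp2:3
Op 3: write(P0, v0, 109). refcount(pp0)=3>1 -> COPY to pp3. 4 ppages; refcounts: pp0:2 pp1:3 pp2:3 pp3:1
Op 4: write(P0, v0, 194). refcount(pp3)=1 -> write in place. 4 ppages; refcounts: pp0:2 pp1:3 pp2:3 pp3:1
Op 5: write(P2, v2, 123). refcount(pp2)=3>1 -> COPY to pp4. 5 ppages; refcounts: pp0:2 pp1:3 pp2:2 pp3:1 pp4:1
Op 6: read(P0, v1) -> 20. No state change.
Op 7: read(P1, v0) -> 14. No state change.

Answer: 2 3 2 1 1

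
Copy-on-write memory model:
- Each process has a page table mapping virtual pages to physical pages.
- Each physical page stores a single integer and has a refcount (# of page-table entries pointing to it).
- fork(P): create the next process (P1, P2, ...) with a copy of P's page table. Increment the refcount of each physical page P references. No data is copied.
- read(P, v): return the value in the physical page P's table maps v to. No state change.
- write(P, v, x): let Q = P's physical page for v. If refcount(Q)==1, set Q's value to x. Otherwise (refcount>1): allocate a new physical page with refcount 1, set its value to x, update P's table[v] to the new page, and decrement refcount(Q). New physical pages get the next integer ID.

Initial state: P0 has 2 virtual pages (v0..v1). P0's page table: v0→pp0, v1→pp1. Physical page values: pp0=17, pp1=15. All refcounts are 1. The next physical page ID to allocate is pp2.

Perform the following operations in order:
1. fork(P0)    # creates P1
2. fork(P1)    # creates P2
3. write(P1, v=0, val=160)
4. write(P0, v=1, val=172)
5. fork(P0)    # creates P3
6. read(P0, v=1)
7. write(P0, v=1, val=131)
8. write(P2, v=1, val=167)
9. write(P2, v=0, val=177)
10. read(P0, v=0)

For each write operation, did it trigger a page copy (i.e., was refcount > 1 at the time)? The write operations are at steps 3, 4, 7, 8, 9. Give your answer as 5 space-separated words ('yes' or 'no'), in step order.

Op 1: fork(P0) -> P1. 2 ppages; refcounts: pp0:2 pp1:2
Op 2: fork(P1) -> P2. 2 ppages; refcounts: pp0:3 pp1:3
Op 3: write(P1, v0, 160). refcount(pp0)=3>1 -> COPY to pp2. 3 ppages; refcounts: pp0:2 pp1:3 pp2:1
Op 4: write(P0, v1, 172). refcount(pp1)=3>1 -> COPY to pp3. 4 ppages; refcounts: pp0:2 pp1:2 pp2:1 pp3:1
Op 5: fork(P0) -> P3. 4 ppages; refcounts: pp0:3 pp1:2 pp2:1 pp3:2
Op 6: read(P0, v1) -> 172. No state change.
Op 7: write(P0, v1, 131). refcount(pp3)=2>1 -> COPY to pp4. 5 ppages; refcounts: pp0:3 pp1:2 pp2:1 pp3:1 pp4:1
Op 8: write(P2, v1, 167). refcount(pp1)=2>1 -> COPY to pp5. 6 ppages; refcounts: pp0:3 pp1:1 pp2:1 pp3:1 pp4:1 pp5:1
Op 9: write(P2, v0, 177). refcount(pp0)=3>1 -> COPY to pp6. 7 ppages; refcounts: pp0:2 pp1:1 pp2:1 pp3:1 pp4:1 pp5:1 pp6:1
Op 10: read(P0, v0) -> 17. No state change.

yes yes yes yes yes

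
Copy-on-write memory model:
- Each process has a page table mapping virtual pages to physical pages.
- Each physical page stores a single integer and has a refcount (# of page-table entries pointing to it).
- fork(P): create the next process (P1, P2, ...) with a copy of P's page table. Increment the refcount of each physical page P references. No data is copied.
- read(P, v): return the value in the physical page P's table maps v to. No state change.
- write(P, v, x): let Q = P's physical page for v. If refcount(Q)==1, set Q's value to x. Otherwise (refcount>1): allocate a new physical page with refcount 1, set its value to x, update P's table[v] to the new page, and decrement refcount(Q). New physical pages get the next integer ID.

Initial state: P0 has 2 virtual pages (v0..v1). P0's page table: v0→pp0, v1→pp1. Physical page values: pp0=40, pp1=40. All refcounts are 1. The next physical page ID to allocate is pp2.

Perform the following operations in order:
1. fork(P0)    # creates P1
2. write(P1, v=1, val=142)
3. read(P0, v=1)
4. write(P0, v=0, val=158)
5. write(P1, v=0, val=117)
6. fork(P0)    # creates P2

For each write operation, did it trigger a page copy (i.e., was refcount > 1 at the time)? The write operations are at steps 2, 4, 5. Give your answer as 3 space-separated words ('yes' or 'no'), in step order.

Op 1: fork(P0) -> P1. 2 ppages; refcounts: pp0:2 pp1:2
Op 2: write(P1, v1, 142). refcount(pp1)=2>1 -> COPY to pp2. 3 ppages; refcounts: pp0:2 pp1:1 pp2:1
Op 3: read(P0, v1) -> 40. No state change.
Op 4: write(P0, v0, 158). refcount(pp0)=2>1 -> COPY to pp3. 4 ppages; refcounts: pp0:1 pp1:1 pp2:1 pp3:1
Op 5: write(P1, v0, 117). refcount(pp0)=1 -> write in place. 4 ppages; refcounts: pp0:1 pp1:1 pp2:1 pp3:1
Op 6: fork(P0) -> P2. 4 ppages; refcounts: pp0:1 pp1:2 pp2:1 pp3:2

yes yes no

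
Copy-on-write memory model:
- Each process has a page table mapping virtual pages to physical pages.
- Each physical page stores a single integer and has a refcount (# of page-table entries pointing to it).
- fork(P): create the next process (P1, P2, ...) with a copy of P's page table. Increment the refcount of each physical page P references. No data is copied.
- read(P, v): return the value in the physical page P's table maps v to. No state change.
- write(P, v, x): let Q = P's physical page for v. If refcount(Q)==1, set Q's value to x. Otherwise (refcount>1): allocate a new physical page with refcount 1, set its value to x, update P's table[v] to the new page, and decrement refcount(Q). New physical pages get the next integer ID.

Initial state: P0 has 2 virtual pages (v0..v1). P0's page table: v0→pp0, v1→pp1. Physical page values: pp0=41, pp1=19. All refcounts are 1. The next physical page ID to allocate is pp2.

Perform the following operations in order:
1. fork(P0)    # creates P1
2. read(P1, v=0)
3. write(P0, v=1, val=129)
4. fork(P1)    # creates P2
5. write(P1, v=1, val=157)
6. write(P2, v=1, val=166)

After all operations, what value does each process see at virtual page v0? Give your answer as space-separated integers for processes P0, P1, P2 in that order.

Op 1: fork(P0) -> P1. 2 ppages; refcounts: pp0:2 pp1:2
Op 2: read(P1, v0) -> 41. No state change.
Op 3: write(P0, v1, 129). refcount(pp1)=2>1 -> COPY to pp2. 3 ppages; refcounts: pp0:2 pp1:1 pp2:1
Op 4: fork(P1) -> P2. 3 ppages; refcounts: pp0:3 pp1:2 pp2:1
Op 5: write(P1, v1, 157). refcount(pp1)=2>1 -> COPY to pp3. 4 ppages; refcounts: pp0:3 pp1:1 pp2:1 pp3:1
Op 6: write(P2, v1, 166). refcount(pp1)=1 -> write in place. 4 ppages; refcounts: pp0:3 pp1:1 pp2:1 pp3:1
P0: v0 -> pp0 = 41
P1: v0 -> pp0 = 41
P2: v0 -> pp0 = 41

Answer: 41 41 41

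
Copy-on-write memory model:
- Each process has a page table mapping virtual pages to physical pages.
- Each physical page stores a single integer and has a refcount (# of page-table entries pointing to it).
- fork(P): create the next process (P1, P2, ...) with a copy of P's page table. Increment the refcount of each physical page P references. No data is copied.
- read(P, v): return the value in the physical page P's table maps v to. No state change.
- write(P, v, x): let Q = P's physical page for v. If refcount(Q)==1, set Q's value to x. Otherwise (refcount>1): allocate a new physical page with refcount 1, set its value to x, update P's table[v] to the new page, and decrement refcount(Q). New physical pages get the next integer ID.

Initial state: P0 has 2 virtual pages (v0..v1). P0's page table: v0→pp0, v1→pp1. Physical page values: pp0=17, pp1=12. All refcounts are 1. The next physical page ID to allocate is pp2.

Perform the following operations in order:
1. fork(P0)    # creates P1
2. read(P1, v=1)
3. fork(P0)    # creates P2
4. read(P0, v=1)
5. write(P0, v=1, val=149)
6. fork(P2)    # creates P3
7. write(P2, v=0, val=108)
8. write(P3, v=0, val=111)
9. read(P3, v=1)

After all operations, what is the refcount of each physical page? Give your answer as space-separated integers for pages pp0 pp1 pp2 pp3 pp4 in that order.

Op 1: fork(P0) -> P1. 2 ppages; refcounts: pp0:2 pp1:2
Op 2: read(P1, v1) -> 12. No state change.
Op 3: fork(P0) -> P2. 2 ppages; refcounts: pp0:3 pp1:3
Op 4: read(P0, v1) -> 12. No state change.
Op 5: write(P0, v1, 149). refcount(pp1)=3>1 -> COPY to pp2. 3 ppages; refcounts: pp0:3 pp1:2 pp2:1
Op 6: fork(P2) -> P3. 3 ppages; refcounts: pp0:4 pp1:3 pp2:1
Op 7: write(P2, v0, 108). refcount(pp0)=4>1 -> COPY to pp3. 4 ppages; refcounts: pp0:3 pp1:3 pp2:1 pp3:1
Op 8: write(P3, v0, 111). refcount(pp0)=3>1 -> COPY to pp4. 5 ppages; refcounts: pp0:2 pp1:3 pp2:1 pp3:1 pp4:1
Op 9: read(P3, v1) -> 12. No state change.

Answer: 2 3 1 1 1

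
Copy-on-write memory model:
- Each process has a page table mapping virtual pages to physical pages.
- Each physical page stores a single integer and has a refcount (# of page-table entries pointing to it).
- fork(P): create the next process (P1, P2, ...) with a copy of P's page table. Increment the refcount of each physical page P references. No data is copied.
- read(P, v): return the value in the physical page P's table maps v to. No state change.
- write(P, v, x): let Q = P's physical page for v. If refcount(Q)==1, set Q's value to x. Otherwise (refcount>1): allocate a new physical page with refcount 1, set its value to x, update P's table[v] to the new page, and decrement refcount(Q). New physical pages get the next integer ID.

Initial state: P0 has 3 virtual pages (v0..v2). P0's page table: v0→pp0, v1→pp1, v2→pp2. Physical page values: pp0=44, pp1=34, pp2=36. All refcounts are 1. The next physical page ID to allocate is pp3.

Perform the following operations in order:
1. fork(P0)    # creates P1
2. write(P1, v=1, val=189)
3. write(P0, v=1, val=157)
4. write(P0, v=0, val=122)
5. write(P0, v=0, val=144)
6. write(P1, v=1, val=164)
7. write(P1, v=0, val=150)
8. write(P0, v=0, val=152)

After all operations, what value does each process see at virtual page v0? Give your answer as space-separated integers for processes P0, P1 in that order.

Op 1: fork(P0) -> P1. 3 ppages; refcounts: pp0:2 pp1:2 pp2:2
Op 2: write(P1, v1, 189). refcount(pp1)=2>1 -> COPY to pp3. 4 ppages; refcounts: pp0:2 pp1:1 pp2:2 pp3:1
Op 3: write(P0, v1, 157). refcount(pp1)=1 -> write in place. 4 ppages; refcounts: pp0:2 pp1:1 pp2:2 pp3:1
Op 4: write(P0, v0, 122). refcount(pp0)=2>1 -> COPY to pp4. 5 ppages; refcounts: pp0:1 pp1:1 pp2:2 pp3:1 pp4:1
Op 5: write(P0, v0, 144). refcount(pp4)=1 -> write in place. 5 ppages; refcounts: pp0:1 pp1:1 pp2:2 pp3:1 pp4:1
Op 6: write(P1, v1, 164). refcount(pp3)=1 -> write in place. 5 ppages; refcounts: pp0:1 pp1:1 pp2:2 pp3:1 pp4:1
Op 7: write(P1, v0, 150). refcount(pp0)=1 -> write in place. 5 ppages; refcounts: pp0:1 pp1:1 pp2:2 pp3:1 pp4:1
Op 8: write(P0, v0, 152). refcount(pp4)=1 -> write in place. 5 ppages; refcounts: pp0:1 pp1:1 pp2:2 pp3:1 pp4:1
P0: v0 -> pp4 = 152
P1: v0 -> pp0 = 150

Answer: 152 150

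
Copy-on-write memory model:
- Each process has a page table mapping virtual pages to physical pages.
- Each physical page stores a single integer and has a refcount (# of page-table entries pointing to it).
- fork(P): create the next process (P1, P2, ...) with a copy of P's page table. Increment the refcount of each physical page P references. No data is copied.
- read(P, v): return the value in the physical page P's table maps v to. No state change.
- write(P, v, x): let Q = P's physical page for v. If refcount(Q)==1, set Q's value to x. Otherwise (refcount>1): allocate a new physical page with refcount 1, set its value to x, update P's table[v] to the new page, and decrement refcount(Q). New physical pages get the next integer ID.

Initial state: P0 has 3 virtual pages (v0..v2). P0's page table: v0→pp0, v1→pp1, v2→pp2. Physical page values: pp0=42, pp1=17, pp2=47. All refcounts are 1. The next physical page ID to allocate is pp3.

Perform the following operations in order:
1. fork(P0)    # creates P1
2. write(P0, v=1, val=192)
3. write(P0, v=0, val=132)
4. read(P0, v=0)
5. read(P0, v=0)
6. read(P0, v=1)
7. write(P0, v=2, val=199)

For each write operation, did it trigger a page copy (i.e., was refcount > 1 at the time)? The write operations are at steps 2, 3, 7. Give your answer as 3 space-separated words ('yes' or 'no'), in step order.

Op 1: fork(P0) -> P1. 3 ppages; refcounts: pp0:2 pp1:2 pp2:2
Op 2: write(P0, v1, 192). refcount(pp1)=2>1 -> COPY to pp3. 4 ppages; refcounts: pp0:2 pp1:1 pp2:2 pp3:1
Op 3: write(P0, v0, 132). refcount(pp0)=2>1 -> COPY to pp4. 5 ppages; refcounts: pp0:1 pp1:1 pp2:2 pp3:1 pp4:1
Op 4: read(P0, v0) -> 132. No state change.
Op 5: read(P0, v0) -> 132. No state change.
Op 6: read(P0, v1) -> 192. No state change.
Op 7: write(P0, v2, 199). refcount(pp2)=2>1 -> COPY to pp5. 6 ppages; refcounts: pp0:1 pp1:1 pp2:1 pp3:1 pp4:1 pp5:1

yes yes yes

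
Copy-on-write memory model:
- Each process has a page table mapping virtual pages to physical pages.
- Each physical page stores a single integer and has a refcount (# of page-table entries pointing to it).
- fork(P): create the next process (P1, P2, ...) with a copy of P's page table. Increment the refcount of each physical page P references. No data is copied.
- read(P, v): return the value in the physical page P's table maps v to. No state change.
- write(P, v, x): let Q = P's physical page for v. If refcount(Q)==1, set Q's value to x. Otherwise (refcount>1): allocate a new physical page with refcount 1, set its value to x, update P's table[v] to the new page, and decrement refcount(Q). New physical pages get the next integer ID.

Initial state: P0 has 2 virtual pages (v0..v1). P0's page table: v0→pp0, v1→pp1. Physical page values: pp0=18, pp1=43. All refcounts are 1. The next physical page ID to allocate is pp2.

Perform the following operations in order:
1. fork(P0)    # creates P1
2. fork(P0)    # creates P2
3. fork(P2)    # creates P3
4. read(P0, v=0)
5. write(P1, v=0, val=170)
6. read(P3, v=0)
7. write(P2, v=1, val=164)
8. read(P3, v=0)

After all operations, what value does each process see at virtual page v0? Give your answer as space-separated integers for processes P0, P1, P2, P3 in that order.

Op 1: fork(P0) -> P1. 2 ppages; refcounts: pp0:2 pp1:2
Op 2: fork(P0) -> P2. 2 ppages; refcounts: pp0:3 pp1:3
Op 3: fork(P2) -> P3. 2 ppages; refcounts: pp0:4 pp1:4
Op 4: read(P0, v0) -> 18. No state change.
Op 5: write(P1, v0, 170). refcount(pp0)=4>1 -> COPY to pp2. 3 ppages; refcounts: pp0:3 pp1:4 pp2:1
Op 6: read(P3, v0) -> 18. No state change.
Op 7: write(P2, v1, 164). refcount(pp1)=4>1 -> COPY to pp3. 4 ppages; refcounts: pp0:3 pp1:3 pp2:1 pp3:1
Op 8: read(P3, v0) -> 18. No state change.
P0: v0 -> pp0 = 18
P1: v0 -> pp2 = 170
P2: v0 -> pp0 = 18
P3: v0 -> pp0 = 18

Answer: 18 170 18 18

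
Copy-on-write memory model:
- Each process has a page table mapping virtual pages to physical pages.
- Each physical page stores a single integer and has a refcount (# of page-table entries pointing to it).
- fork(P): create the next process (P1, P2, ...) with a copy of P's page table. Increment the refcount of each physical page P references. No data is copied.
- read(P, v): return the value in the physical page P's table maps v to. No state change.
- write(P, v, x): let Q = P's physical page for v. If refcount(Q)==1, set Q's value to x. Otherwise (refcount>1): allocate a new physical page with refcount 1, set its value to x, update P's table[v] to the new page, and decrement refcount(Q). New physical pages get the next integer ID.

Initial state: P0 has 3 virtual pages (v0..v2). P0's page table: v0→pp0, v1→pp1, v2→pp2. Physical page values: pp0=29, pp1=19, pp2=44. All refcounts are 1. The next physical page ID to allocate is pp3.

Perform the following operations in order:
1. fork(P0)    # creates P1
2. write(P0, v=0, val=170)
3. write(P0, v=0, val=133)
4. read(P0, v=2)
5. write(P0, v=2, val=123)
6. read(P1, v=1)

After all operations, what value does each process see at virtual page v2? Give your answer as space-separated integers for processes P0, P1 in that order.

Op 1: fork(P0) -> P1. 3 ppages; refcounts: pp0:2 pp1:2 pp2:2
Op 2: write(P0, v0, 170). refcount(pp0)=2>1 -> COPY to pp3. 4 ppages; refcounts: pp0:1 pp1:2 pp2:2 pp3:1
Op 3: write(P0, v0, 133). refcount(pp3)=1 -> write in place. 4 ppages; refcounts: pp0:1 pp1:2 pp2:2 pp3:1
Op 4: read(P0, v2) -> 44. No state change.
Op 5: write(P0, v2, 123). refcount(pp2)=2>1 -> COPY to pp4. 5 ppages; refcounts: pp0:1 pp1:2 pp2:1 pp3:1 pp4:1
Op 6: read(P1, v1) -> 19. No state change.
P0: v2 -> pp4 = 123
P1: v2 -> pp2 = 44

Answer: 123 44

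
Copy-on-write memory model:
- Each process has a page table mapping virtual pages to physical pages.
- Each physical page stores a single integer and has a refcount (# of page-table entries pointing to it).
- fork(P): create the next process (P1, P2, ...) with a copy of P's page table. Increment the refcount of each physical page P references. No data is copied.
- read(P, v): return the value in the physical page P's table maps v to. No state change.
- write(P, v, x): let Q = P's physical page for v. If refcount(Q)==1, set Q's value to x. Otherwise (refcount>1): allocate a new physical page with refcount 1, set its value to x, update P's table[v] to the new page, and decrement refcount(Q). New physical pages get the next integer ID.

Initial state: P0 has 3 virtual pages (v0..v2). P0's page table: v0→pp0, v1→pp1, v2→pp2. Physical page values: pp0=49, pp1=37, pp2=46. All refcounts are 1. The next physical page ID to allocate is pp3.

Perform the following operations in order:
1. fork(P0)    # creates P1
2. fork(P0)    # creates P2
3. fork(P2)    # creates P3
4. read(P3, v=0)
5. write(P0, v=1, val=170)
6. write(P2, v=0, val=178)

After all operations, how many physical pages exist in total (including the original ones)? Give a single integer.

Answer: 5

Derivation:
Op 1: fork(P0) -> P1. 3 ppages; refcounts: pp0:2 pp1:2 pp2:2
Op 2: fork(P0) -> P2. 3 ppages; refcounts: pp0:3 pp1:3 pp2:3
Op 3: fork(P2) -> P3. 3 ppages; refcounts: pp0:4 pp1:4 pp2:4
Op 4: read(P3, v0) -> 49. No state change.
Op 5: write(P0, v1, 170). refcount(pp1)=4>1 -> COPY to pp3. 4 ppages; refcounts: pp0:4 pp1:3 pp2:4 pp3:1
Op 6: write(P2, v0, 178). refcount(pp0)=4>1 -> COPY to pp4. 5 ppages; refcounts: pp0:3 pp1:3 pp2:4 pp3:1 pp4:1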